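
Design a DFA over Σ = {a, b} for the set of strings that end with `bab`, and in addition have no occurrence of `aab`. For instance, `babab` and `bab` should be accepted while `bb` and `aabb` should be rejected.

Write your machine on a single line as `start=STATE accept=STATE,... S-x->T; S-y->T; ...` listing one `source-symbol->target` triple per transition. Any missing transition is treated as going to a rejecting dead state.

Build one automaton per condition and run them in lockstep. One (4 states) tracks how much of the suffix `bab` has currently been matched; the other (4 states) tracks partial matches of the forbidden pattern `aab`. Each combined state is a pair, one component from each; accept when both components accept.
With 10 states:
        a   b  
>  s0   s1  s2 
   s1   s3  s2 
   s2   s4  s2 
   s3   s3  s5 
   s4   s3  s6 
   s5   s7  s5 
 * s6   s4  s2 
   s7   s8  s9 
   s8   s8  s5 
   s9   s7  s5 
(> = start, * = accepting)

start=s0; accept=s6; s0-a->s1; s0-b->s2; s1-a->s3; s1-b->s2; s2-a->s4; s2-b->s2; s3-a->s3; s3-b->s5; s4-a->s3; s4-b->s6; s5-a->s7; s5-b->s5; s6-a->s4; s6-b->s2; s7-a->s8; s7-b->s9; s8-a->s8; s8-b->s5; s9-a->s7; s9-b->s5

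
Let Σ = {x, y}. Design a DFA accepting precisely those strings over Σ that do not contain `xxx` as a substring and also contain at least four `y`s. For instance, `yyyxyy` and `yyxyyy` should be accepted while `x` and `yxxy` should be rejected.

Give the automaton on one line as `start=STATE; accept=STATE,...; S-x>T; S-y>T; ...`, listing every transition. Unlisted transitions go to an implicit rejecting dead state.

start=s0; accept=s12,s14,s15; s0-x>s1; s0-y>s2; s1-x>s3; s1-y>s2; s2-x>s4; s2-y>s5; s3-x>s6; s3-y>s2; s4-x>s7; s4-y>s5; s5-x>s8; s5-y>s9; s6-x>s6; s6-y>s6; s7-x>s6; s7-y>s5; s8-x>s10; s8-y>s9; s9-x>s11; s9-y>s12; s10-x>s6; s10-y>s9; s11-x>s13; s11-y>s12; s12-x>s14; s12-y>s12; s13-x>s6; s13-y>s12; s14-x>s15; s14-y>s12; s15-x>s6; s15-y>s12

Handle the two conditions separately and then intersect. One (4 states) tracks partial matches of the forbidden pattern `xxx`; the other (6 states) tracks the count of `y`s, saturating at 5. Each combined state is a pair, one component from each; accept when both components accept. Minimizing collapses redundant product states.
A 16-state machine:
          x    y  
>  s0     s1   s2 
   s1     s3   s2 
   s2     s4   s5 
   s3     s6   s2 
   s4     s7   s5 
   s5     s8   s9 
   s6     s6   s6 
   s7     s6   s5 
   s8    s10   s9 
   s9    s11  s12 
   s10    s6   s9 
   s11   s13  s12 
 * s12   s14  s12 
   s13    s6  s12 
 * s14   s15  s12 
 * s15    s6  s12 
(> = start, * = accepting)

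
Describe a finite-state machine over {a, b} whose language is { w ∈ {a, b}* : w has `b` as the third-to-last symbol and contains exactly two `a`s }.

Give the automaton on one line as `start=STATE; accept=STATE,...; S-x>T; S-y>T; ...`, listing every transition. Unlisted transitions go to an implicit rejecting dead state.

Run two small machines in parallel and take their product. The first has 15 states tracking the last 3 symbols read; the second has 4 states tracking the count of `a`s, saturating at 3. A product state is a pair (one from each), accepting exactly when both do. After merging equivalent states the machine shrinks.
With 15 states:
          a    b  
>  q0     q1   q2 
   q1     q3   q4 
   q2     q5   q2 
   q3     q6   q7 
   q4     q8   q9 
   q5    q10   q4 
   q6     q6   q6 
   q7     q6  q11 
   q8     q6  q12 
   q9    q13   q9 
 * q10    q6   q7 
   q11    q6  q14 
 * q12    q6  q11 
 * q13    q6  q12 
 * q14    q6  q14 
(> = start, * = accepting)

start=q0; accept=q10,q12,q13,q14; q0-a>q1; q0-b>q2; q1-a>q3; q1-b>q4; q2-a>q5; q2-b>q2; q3-a>q6; q3-b>q7; q4-a>q8; q4-b>q9; q5-a>q10; q5-b>q4; q6-a>q6; q6-b>q6; q7-a>q6; q7-b>q11; q8-a>q6; q8-b>q12; q9-a>q13; q9-b>q9; q10-a>q6; q10-b>q7; q11-a>q6; q11-b>q14; q12-a>q6; q12-b>q11; q13-a>q6; q13-b>q12; q14-a>q6; q14-b>q14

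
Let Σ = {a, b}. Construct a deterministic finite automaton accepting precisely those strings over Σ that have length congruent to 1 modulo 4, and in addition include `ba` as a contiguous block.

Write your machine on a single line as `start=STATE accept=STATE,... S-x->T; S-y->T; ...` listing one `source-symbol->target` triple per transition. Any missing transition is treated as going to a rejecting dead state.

Build one automaton per condition and run them in lockstep. The first has 4 states tracking the input length modulo 4; the second has 3 states tracking whether and how much of `ba` has been seen. A product state is a pair (one from each), accepting exactly when both do.
A 12-state machine:
          a    b  
>  S0     S1   S2 
   S1     S3   S4 
   S2     S5   S4 
   S3     S6   S7 
   S4     S8   S7 
   S5     S8   S8 
   S6     S0   S9 
   S7    S10   S9 
   S8    S10  S10 
   S9    S11   S2 
   S10   S11  S11 
 * S11    S5   S5 
(> = start, * = accepting)

start=S0; accept=S11; S0-a->S1; S0-b->S2; S1-a->S3; S1-b->S4; S2-a->S5; S2-b->S4; S3-a->S6; S3-b->S7; S4-a->S8; S4-b->S7; S5-a->S8; S5-b->S8; S6-a->S0; S6-b->S9; S7-a->S10; S7-b->S9; S8-a->S10; S8-b->S10; S9-a->S11; S9-b->S2; S10-a->S11; S10-b->S11; S11-a->S5; S11-b->S5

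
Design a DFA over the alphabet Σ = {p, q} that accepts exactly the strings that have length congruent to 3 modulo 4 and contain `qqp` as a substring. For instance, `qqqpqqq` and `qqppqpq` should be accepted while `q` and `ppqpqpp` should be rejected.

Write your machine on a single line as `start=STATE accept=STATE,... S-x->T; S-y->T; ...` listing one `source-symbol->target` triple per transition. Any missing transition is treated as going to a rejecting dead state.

Run two small machines in parallel and take their product. One (4 states) tracks the input length modulo 4; the other (4 states) tracks whether and how much of `qqp` has been seen. Each combined state is a pair, one component from each; accept when both components accept.
          p    q  
>  S0     S1   S2 
   S1     S3   S4 
   S2     S3   S5 
   S3     S6   S7 
   S4     S6   S8 
   S5     S9   S8 
   S6     S0  S10 
   S7     S0  S11 
   S8    S12  S11 
 * S9    S12  S12 
   S10    S1  S13 
   S11   S14  S13 
   S12   S14  S14 
   S13   S15   S5 
   S14   S15  S15 
   S15    S9   S9 
(> = start, * = accepting)

start=S0; accept=S9; S0-p->S1; S0-q->S2; S1-p->S3; S1-q->S4; S2-p->S3; S2-q->S5; S3-p->S6; S3-q->S7; S4-p->S6; S4-q->S8; S5-p->S9; S5-q->S8; S6-p->S0; S6-q->S10; S7-p->S0; S7-q->S11; S8-p->S12; S8-q->S11; S9-p->S12; S9-q->S12; S10-p->S1; S10-q->S13; S11-p->S14; S11-q->S13; S12-p->S14; S12-q->S14; S13-p->S15; S13-q->S5; S14-p->S15; S14-q->S15; S15-p->S9; S15-q->S9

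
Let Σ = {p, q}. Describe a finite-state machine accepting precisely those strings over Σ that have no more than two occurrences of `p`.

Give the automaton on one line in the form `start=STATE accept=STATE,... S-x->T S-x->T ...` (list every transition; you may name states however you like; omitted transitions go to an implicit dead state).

start=s0 accept=s0,s1,s2 s0-p->s1 s0-q->s0 s1-p->s2 s1-q->s1 s2-p->s3 s2-q->s2 s3-p->s3 s3-q->s3

Count `p`s, saturating at 3: states s0 through s2 mean 0 through 2 `p`s seen; s3 means more than 2. Each `p` increments (capped at s3); other symbols loop. Accept from {s0, s1, s2}.
A 4-state machine:
        p   q  
>* s0   s1  s0 
 * s1   s2  s1 
 * s2   s3  s2 
   s3   s3  s3 
(> = start, * = accepting)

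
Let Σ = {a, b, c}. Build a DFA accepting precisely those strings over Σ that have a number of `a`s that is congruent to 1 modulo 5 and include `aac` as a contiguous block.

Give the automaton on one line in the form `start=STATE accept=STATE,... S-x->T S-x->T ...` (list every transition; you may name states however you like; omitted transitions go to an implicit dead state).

start=q0 accept=q19 q0-a->q1 q0-b->q0 q0-c->q0 q1-a->q2 q1-b->q3 q1-c->q3 q2-a->q4 q2-b->q5 q2-c->q6 q3-a->q7 q3-b->q3 q3-c->q3 q4-a->q8 q4-b->q9 q4-c->q10 q5-a->q11 q5-b->q5 q5-c->q5 q6-a->q10 q6-b->q6 q6-c->q6 q7-a->q4 q7-b->q5 q7-c->q5 q8-a->q12 q8-b->q13 q8-c->q14 q9-a->q15 q9-b->q9 q9-c->q9 q10-a->q14 q10-b->q10 q10-c->q10 q11-a->q8 q11-b->q9 q11-c->q9 q12-a->q16 q12-b->q0 q12-c->q17 q13-a->q18 q13-b->q13 q13-c->q13 q14-a->q17 q14-b->q14 q14-c->q14 q15-a->q12 q15-b->q13 q15-c->q13 q16-a->q2 q16-b->q3 q16-c->q19 q17-a->q19 q17-b->q17 q17-c->q17 q18-a->q16 q18-b->q0 q18-c->q0 q19-a->q6 q19-b->q19 q19-c->q19

Handle the two conditions separately and then intersect. The first has 5 states tracking the count of `a`s modulo 5; the second has 4 states tracking whether and how much of `aac` has been seen. A product state is a pair (one from each), accepting exactly when both do.
A 20-state machine:
          a    b    c  
>  q0     q1   q0   q0 
   q1     q2   q3   q3 
   q2     q4   q5   q6 
   q3     q7   q3   q3 
   q4     q8   q9  q10 
   q5    q11   q5   q5 
   q6    q10   q6   q6 
   q7     q4   q5   q5 
   q8    q12  q13  q14 
   q9    q15   q9   q9 
   q10   q14  q10  q10 
   q11    q8   q9   q9 
   q12   q16   q0  q17 
   q13   q18  q13  q13 
   q14   q17  q14  q14 
   q15   q12  q13  q13 
   q16    q2   q3  q19 
   q17   q19  q17  q17 
   q18   q16   q0   q0 
 * q19    q6  q19  q19 
(> = start, * = accepting)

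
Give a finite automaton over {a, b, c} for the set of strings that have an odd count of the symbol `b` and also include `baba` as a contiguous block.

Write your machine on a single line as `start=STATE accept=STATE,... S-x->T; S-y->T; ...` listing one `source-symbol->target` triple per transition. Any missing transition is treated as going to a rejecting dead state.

start=q0; accept=q9; q0-a->q0; q0-b->q1; q0-c->q0; q1-a->q2; q1-b->q3; q1-c->q4; q2-a->q4; q2-b->q5; q2-c->q4; q3-a->q6; q3-b->q1; q3-c->q0; q4-a->q4; q4-b->q3; q4-c->q4; q5-a->q7; q5-b->q1; q5-c->q0; q6-a->q0; q6-b->q8; q6-c->q0; q7-a->q7; q7-b->q9; q7-c->q7; q8-a->q9; q8-b->q3; q8-c->q4; q9-a->q9; q9-b->q7; q9-c->q9

Handle the two conditions separately and then intersect. One (2 states) tracks the count of `b`s modulo 2; the other (5 states) tracks whether and how much of `baba` has been seen. Each combined state is a pair, one component from each; accept when both components accept.
10 states suffice.
        a   b   c  
>  q0   q0  q1  q0 
   q1   q2  q3  q4 
   q2   q4  q5  q4 
   q3   q6  q1  q0 
   q4   q4  q3  q4 
   q5   q7  q1  q0 
   q6   q0  q8  q0 
   q7   q7  q9  q7 
   q8   q9  q3  q4 
 * q9   q9  q7  q9 
(> = start, * = accepting)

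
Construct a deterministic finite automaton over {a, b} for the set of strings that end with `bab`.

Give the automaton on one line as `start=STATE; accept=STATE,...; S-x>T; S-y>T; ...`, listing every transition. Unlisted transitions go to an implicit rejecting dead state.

Let each state record the length of the longest suffix of the input read so far that is also a prefix of `bab`. S1 means the last symbol is `b`; S2 means the last 2 symbols are `ba`; S3 means the last 3 symbols are `bab`. Accept only at S3, where the string currently ends in `bab`.
4 states suffice.
        a   b  
>  S0   S0  S1 
   S1   S2  S1 
   S2   S0  S3 
 * S3   S2  S1 
(> = start, * = accepting)

start=S0; accept=S3; S0-a>S0; S0-b>S1; S1-a>S2; S1-b>S1; S2-a>S0; S2-b>S3; S3-a>S2; S3-b>S1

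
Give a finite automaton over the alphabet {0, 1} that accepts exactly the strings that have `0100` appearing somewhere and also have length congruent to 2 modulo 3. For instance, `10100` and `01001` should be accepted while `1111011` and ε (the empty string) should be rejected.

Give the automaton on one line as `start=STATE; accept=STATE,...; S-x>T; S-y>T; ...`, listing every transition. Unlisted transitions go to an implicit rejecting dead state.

Run two small machines in parallel and take their product. The first has 5 states tracking whether and how much of `0100` has been seen; the second has 3 states tracking the input length modulo 3. A product state is a pair (one from each), accepting exactly when both do.
          0    1  
>  S0     S1   S2 
   S1     S3   S4 
   S2     S3   S5 
   S3     S6   S7 
   S4     S8   S0 
   S5     S6   S0 
   S6     S1   S9 
   S7    S10   S2 
   S8    S11   S9 
   S9    S12   S5 
   S10   S13   S4 
   S11   S13  S13 
   S12   S14   S7 
 * S13   S14  S14 
   S14   S11  S11 
(> = start, * = accepting)

start=S0; accept=S13; S0-0>S1; S0-1>S2; S1-0>S3; S1-1>S4; S2-0>S3; S2-1>S5; S3-0>S6; S3-1>S7; S4-0>S8; S4-1>S0; S5-0>S6; S5-1>S0; S6-0>S1; S6-1>S9; S7-0>S10; S7-1>S2; S8-0>S11; S8-1>S9; S9-0>S12; S9-1>S5; S10-0>S13; S10-1>S4; S11-0>S13; S11-1>S13; S12-0>S14; S12-1>S7; S13-0>S14; S13-1>S14; S14-0>S11; S14-1>S11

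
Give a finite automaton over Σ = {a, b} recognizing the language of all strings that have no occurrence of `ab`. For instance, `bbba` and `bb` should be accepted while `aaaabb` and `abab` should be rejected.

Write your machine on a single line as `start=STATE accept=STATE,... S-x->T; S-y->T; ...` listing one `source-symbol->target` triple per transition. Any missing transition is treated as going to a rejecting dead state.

start=q0; accept=q0,q1; q0-a->q1; q0-b->q0; q1-a->q1; q1-b->q2; q2-a->q2; q2-b->q2

Track partial matches of the forbidden pattern `ab`. State q2 is a dead state reached once `ab` has occurred; every other state accepts. q0 means no part of `ab` is currently matched.
        a   b  
>* q0   q1  q0 
 * q1   q1  q2 
   q2   q2  q2 
(> = start, * = accepting)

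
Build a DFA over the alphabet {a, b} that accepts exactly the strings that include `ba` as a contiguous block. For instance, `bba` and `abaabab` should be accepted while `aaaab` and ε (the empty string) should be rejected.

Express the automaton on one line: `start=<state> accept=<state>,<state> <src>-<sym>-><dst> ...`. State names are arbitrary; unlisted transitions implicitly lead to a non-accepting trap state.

start=S0 accept=S2 S0-a->S0 S0-b->S1 S1-a->S2 S1-b->S1 S2-a->S2 S2-b->S2

Track how much of `ba` has been matched so far: state S0 is no progress, S2 is the absorbing accept state reached once `ba` has occurred. Intermediate states record partial matches; on a mismatch, fall back to the longest reusable overlap.
3 states suffice.
        a   b  
>  S0   S0  S1 
   S1   S2  S1 
 * S2   S2  S2 
(> = start, * = accepting)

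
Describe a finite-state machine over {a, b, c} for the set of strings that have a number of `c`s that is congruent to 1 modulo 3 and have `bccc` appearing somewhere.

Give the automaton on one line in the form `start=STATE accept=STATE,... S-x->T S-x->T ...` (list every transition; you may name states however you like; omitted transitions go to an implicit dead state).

Run two small machines in parallel and take their product. One (3 states) tracks the count of `c`s modulo 3; the other (5 states) tracks whether and how much of `bccc` has been seen. Each combined state is a pair, one component from each; accept when both components accept.
With 15 states:
          a    b    c  
>  q0     q0   q1   q2 
   q1     q0   q1   q3 
   q2     q2   q4   q5 
   q3     q2   q4   q6 
   q4     q2   q4   q7 
   q5     q5   q8   q0 
   q6     q5   q8   q9 
   q7     q5   q8  q10 
   q8     q5   q8  q11 
   q9     q9   q9  q12 
   q10    q0   q1  q12 
   q11    q0   q1  q13 
 * q12   q12  q12  q14 
   q13    q2   q4  q14 
   q14   q14  q14   q9 
(> = start, * = accepting)

start=q0 accept=q12 q0-a->q0 q0-b->q1 q0-c->q2 q1-a->q0 q1-b->q1 q1-c->q3 q2-a->q2 q2-b->q4 q2-c->q5 q3-a->q2 q3-b->q4 q3-c->q6 q4-a->q2 q4-b->q4 q4-c->q7 q5-a->q5 q5-b->q8 q5-c->q0 q6-a->q5 q6-b->q8 q6-c->q9 q7-a->q5 q7-b->q8 q7-c->q10 q8-a->q5 q8-b->q8 q8-c->q11 q9-a->q9 q9-b->q9 q9-c->q12 q10-a->q0 q10-b->q1 q10-c->q12 q11-a->q0 q11-b->q1 q11-c->q13 q12-a->q12 q12-b->q12 q12-c->q14 q13-a->q2 q13-b->q4 q13-c->q14 q14-a->q14 q14-b->q14 q14-c->q9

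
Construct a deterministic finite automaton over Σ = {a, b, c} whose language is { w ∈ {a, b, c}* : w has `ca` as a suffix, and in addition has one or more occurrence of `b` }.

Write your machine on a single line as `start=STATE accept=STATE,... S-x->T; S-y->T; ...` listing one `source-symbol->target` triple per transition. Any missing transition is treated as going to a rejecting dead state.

start=q0; accept=q3; q0-a->q0; q0-b->q1; q0-c->q0; q1-a->q1; q1-b->q1; q1-c->q2; q2-a->q3; q2-b->q1; q2-c->q2; q3-a->q1; q3-b->q1; q3-c->q2

Run two small machines in parallel and take their product. One (3 states) tracks how much of the suffix `ca` has currently been matched; the other (3 states) tracks the count of `b`s, saturating at 2. Each combined state is a pair, one component from each; accept when both components accept. Equivalent product states are then merged.
With 4 states:
        a   b   c  
>  q0   q0  q1  q0 
   q1   q1  q1  q2 
   q2   q3  q1  q2 
 * q3   q1  q1  q2 
(> = start, * = accepting)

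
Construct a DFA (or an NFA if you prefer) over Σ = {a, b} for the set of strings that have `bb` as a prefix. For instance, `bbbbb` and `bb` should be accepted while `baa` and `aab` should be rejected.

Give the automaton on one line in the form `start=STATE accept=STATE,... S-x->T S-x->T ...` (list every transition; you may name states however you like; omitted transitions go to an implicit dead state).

start=S0 accept=S2 S0-a->S3 S0-b->S1 S1-a->S3 S1-b->S2 S2-a->S2 S2-b->S2 S3-a->S3 S3-b->S3

Walk along `bb` while the input agrees: from S0 take `b` to S1, and so on. Any deviation drops to the rejecting sink S3. Once S2 is reached the prefix is confirmed and every continuation is accepted.
With 4 states:
        a   b  
>  S0   S3  S1 
   S1   S3  S2 
 * S2   S2  S2 
   S3   S3  S3 
(> = start, * = accepting)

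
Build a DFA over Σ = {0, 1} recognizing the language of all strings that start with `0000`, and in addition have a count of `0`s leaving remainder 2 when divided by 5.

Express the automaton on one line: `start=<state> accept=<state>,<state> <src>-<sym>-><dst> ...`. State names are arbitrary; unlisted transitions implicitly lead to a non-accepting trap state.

Build one automaton per condition and run them in lockstep. One (6 states) tracks whether the input so far still matches the prefix `0000`; the other (5 states) tracks the count of `0`s modulo 5. Each combined state is a pair, one component from each; accept when both components accept. After merging equivalent states the machine shrinks.
        0   1  
>  q0   q1  q2 
   q1   q3  q2 
   q2   q2  q2 
   q3   q4  q2 
   q4   q5  q2 
   q5   q6  q5 
   q6   q7  q6 
   q7   q8  q7 
 * q8   q9  q8 
   q9   q5  q9 
(> = start, * = accepting)

start=q0 accept=q8 q0-0->q1 q0-1->q2 q1-0->q3 q1-1->q2 q2-0->q2 q2-1->q2 q3-0->q4 q3-1->q2 q4-0->q5 q4-1->q2 q5-0->q6 q5-1->q5 q6-0->q7 q6-1->q6 q7-0->q8 q7-1->q7 q8-0->q9 q8-1->q8 q9-0->q5 q9-1->q9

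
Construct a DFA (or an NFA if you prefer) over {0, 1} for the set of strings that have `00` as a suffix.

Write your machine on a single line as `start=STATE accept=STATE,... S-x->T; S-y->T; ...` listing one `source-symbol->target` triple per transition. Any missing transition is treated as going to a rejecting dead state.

start=S0; accept=S2; S0-0->S1; S0-1->S0; S1-0->S2; S1-1->S0; S2-0->S2; S2-1->S0

Remember how much of `00` the current input suffix matches. State S0 means no match yet; S1 means the last symbol is `0`; S2 means the last 2 symbols are `00`. Only S2 accepts. On a mismatch, fall back to the longest proper suffix that is still a prefix of `00`.
        0   1  
>  S0   S1  S0 
   S1   S2  S0 
 * S2   S2  S0 
(> = start, * = accepting)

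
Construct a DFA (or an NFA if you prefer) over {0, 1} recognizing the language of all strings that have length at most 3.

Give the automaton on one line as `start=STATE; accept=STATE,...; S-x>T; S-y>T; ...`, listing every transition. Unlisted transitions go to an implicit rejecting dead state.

Count input length up to 4: every symbol moves from q0 toward q4, which means 'more than 3' and absorbs. Accept from {q0, q1, q2, q3}.
A 5-state machine:
        0   1  
>* q0   q1  q1 
 * q1   q2  q2 
 * q2   q3  q3 
 * q3   q4  q4 
   q4   q4  q4 
(> = start, * = accepting)

start=q0; accept=q0,q1,q2,q3; q0-0>q1; q0-1>q1; q1-0>q2; q1-1>q2; q2-0>q3; q2-1>q3; q3-0>q4; q3-1>q4; q4-0>q4; q4-1>q4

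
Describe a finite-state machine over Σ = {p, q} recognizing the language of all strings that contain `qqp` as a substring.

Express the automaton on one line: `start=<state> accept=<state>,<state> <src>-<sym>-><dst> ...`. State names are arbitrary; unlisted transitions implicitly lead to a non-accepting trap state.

start=A accept=D A-p->A A-q->B B-p->A B-q->C C-p->D C-q->C D-p->D D-q->D

States A..C record the length of the longest prefix of `qqp` that matches the current input suffix. Reaching D means `qqp` has been seen, and we stay there forever. Accept from D.
A 4-state machine:
       p  q 
>  A   A  B 
   B   A  C 
   C   D  C 
 * D   D  D 
(> = start, * = accepting)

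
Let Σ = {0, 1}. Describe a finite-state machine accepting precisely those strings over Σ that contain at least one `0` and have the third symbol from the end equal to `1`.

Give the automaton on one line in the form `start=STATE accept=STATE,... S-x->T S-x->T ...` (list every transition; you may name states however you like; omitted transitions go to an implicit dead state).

Build one automaton per condition and run them in lockstep. The first has 3 states tracking the count of `0`s, saturating at 2; the second has 15 states tracking the last 3 symbols read. A product state is a pair (one from each), accepting exactly when both do.
With 20 states:
          0    1  
>  s0     s1   s2 
   s1     s3   s4 
   s2     s5   s6 
   s3     s7   s8 
   s4     s9  s10 
   s5    s11  s12 
   s6    s13  s14 
   s7     s7   s8 
   s8     s9  s15 
   s9    s11  s16 
   s10   s17  s18 
 * s11    s7   s8 
 * s12    s9  s10 
 * s13   s11  s12 
   s14   s13  s14 
   s15   s17  s19 
 * s16    s9  s15 
 * s17   s11  s16 
 * s18   s17  s18 
 * s19   s17  s19 
(> = start, * = accepting)

start=s0 accept=s11,s12,s13,s16,s17,s18,s19 s0-0->s1 s0-1->s2 s1-0->s3 s1-1->s4 s2-0->s5 s2-1->s6 s3-0->s7 s3-1->s8 s4-0->s9 s4-1->s10 s5-0->s11 s5-1->s12 s6-0->s13 s6-1->s14 s7-0->s7 s7-1->s8 s8-0->s9 s8-1->s15 s9-0->s11 s9-1->s16 s10-0->s17 s10-1->s18 s11-0->s7 s11-1->s8 s12-0->s9 s12-1->s10 s13-0->s11 s13-1->s12 s14-0->s13 s14-1->s14 s15-0->s17 s15-1->s19 s16-0->s9 s16-1->s15 s17-0->s11 s17-1->s16 s18-0->s17 s18-1->s18 s19-0->s17 s19-1->s19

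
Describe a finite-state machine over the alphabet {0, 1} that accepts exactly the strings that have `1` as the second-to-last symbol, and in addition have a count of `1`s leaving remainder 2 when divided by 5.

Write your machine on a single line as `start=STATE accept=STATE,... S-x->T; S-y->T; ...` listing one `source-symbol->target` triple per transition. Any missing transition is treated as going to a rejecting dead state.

start=q0; accept=q6,q9; q0-0->q1; q0-1->q2; q1-0->q3; q1-1->q4; q2-0->q5; q2-1->q6; q3-0->q3; q3-1->q4; q4-0->q5; q4-1->q6; q5-0->q7; q5-1->q8; q6-0->q9; q6-1->q10; q7-0->q7; q7-1->q8; q8-0->q9; q8-1->q10; q9-0->q11; q9-1->q12; q10-0->q13; q10-1->q14; q11-0->q11; q11-1->q12; q12-0->q13; q12-1->q14; q13-0->q15; q13-1->q16; q14-0->q17; q14-1->q18; q15-0->q15; q15-1->q16; q16-0->q17; q16-1->q18; q17-0->q19; q17-1->q20; q18-0->q21; q18-1->q22; q19-0->q19; q19-1->q20; q20-0->q21; q20-1->q22; q21-0->q3; q21-1->q4; q22-0->q5; q22-1->q6

Build one automaton per condition and run them in lockstep. One (7 states) tracks the last 2 symbols read; the other (5 states) tracks the count of `1`s modulo 5. Each combined state is a pair, one component from each; accept when both components accept.
23 states suffice.
          0    1  
>  q0     q1   q2 
   q1     q3   q4 
   q2     q5   q6 
   q3     q3   q4 
   q4     q5   q6 
   q5     q7   q8 
 * q6     q9  q10 
   q7     q7   q8 
   q8     q9  q10 
 * q9    q11  q12 
   q10   q13  q14 
   q11   q11  q12 
   q12   q13  q14 
   q13   q15  q16 
   q14   q17  q18 
   q15   q15  q16 
   q16   q17  q18 
   q17   q19  q20 
   q18   q21  q22 
   q19   q19  q20 
   q20   q21  q22 
   q21    q3   q4 
   q22    q5   q6 
(> = start, * = accepting)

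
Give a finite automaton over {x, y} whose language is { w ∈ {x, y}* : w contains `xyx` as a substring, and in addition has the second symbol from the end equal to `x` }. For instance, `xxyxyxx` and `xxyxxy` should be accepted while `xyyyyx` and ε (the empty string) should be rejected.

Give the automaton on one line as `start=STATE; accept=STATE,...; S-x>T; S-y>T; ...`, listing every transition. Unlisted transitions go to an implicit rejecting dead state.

start=s0; accept=s8,s9; s0-x>s1; s0-y>s2; s1-x>s3; s1-y>s4; s2-x>s5; s2-y>s6; s3-x>s3; s3-y>s4; s4-x>s7; s4-y>s6; s5-x>s3; s5-y>s4; s6-x>s5; s6-y>s6; s7-x>s8; s7-y>s9; s8-x>s8; s8-y>s9; s9-x>s7; s9-y>s10; s10-x>s7; s10-y>s10

Build one automaton per condition and run them in lockstep. One (4 states) tracks whether and how much of `xyx` has been seen; the other (7 states) tracks the last 2 symbols read. Each combined state is a pair, one component from each; accept when both components accept.
An 11-state machine:
          x    y  
>  s0     s1   s2 
   s1     s3   s4 
   s2     s5   s6 
   s3     s3   s4 
   s4     s7   s6 
   s5     s3   s4 
   s6     s5   s6 
   s7     s8   s9 
 * s8     s8   s9 
 * s9     s7  s10 
   s10    s7  s10 
(> = start, * = accepting)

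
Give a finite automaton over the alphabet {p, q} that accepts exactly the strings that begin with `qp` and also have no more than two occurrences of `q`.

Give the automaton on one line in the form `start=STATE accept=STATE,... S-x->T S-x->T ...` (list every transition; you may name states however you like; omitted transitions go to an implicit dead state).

Run two small machines in parallel and take their product. The first has 4 states tracking whether the input so far still matches the prefix `qp`; the second has 4 states tracking the count of `q`s, saturating at 3. A product state is a pair (one from each), accepting exactly when both do.
With 9 states:
        p   q  
>  S0   S1  S2 
   S1   S1  S3 
   S2   S4  S5 
   S3   S3  S5 
 * S4   S4  S6 
   S5   S5  S7 
 * S6   S6  S8 
   S7   S7  S7 
   S8   S8  S8 
(> = start, * = accepting)

start=S0 accept=S4,S6 S0-p->S1 S0-q->S2 S1-p->S1 S1-q->S3 S2-p->S4 S2-q->S5 S3-p->S3 S3-q->S5 S4-p->S4 S4-q->S6 S5-p->S5 S5-q->S7 S6-p->S6 S6-q->S8 S7-p->S7 S7-q->S7 S8-p->S8 S8-q->S8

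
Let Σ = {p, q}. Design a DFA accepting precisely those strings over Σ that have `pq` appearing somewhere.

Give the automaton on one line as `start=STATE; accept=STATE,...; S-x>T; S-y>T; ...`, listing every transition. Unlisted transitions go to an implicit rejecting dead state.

Track how much of `pq` has been matched so far: state s0 is no progress, s2 is the absorbing accept state reached once `pq` has occurred. Intermediate states record partial matches; on a mismatch, fall back to the longest reusable overlap.
        p   q  
>  s0   s1  s0 
   s1   s1  s2 
 * s2   s2  s2 
(> = start, * = accepting)

start=s0; accept=s2; s0-p>s1; s0-q>s0; s1-p>s1; s1-q>s2; s2-p>s2; s2-q>s2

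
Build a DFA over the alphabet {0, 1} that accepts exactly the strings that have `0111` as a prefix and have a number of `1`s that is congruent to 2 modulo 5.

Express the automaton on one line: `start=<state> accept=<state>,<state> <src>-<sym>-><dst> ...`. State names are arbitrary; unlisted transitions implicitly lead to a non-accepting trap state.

start=A accept=J A-0->B A-1->C B-0->C B-1->D C-0->C C-1->C D-0->C D-1->E E-0->C E-1->F F-0->F F-1->G G-0->G G-1->H H-0->H H-1->I I-0->I I-1->J J-0->J J-1->F

Run two small machines in parallel and take their product. The first has 6 states tracking whether the input so far still matches the prefix `0111`; the second has 5 states tracking the count of `1`s modulo 5. A product state is a pair (one from each), accepting exactly when both do. After merging equivalent states the machine shrinks.
       0  1 
>  A   B  C 
   B   C  D 
   C   C  C 
   D   C  E 
   E   C  F 
   F   F  G 
   G   G  H 
   H   H  I 
   I   I  J 
 * J   J  F 
(> = start, * = accepting)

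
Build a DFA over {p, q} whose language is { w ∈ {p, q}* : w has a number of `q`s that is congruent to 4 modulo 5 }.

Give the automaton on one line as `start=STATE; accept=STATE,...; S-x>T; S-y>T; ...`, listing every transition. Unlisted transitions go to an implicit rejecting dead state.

Keep the running count of `q`s modulo 5: each `q` advances along the cycle A → B → C → D → E → A while other symbols loop. Accept at E.
5 states suffice.
       p  q 
>  A   A  B 
   B   B  C 
   C   C  D 
   D   D  E 
 * E   E  A 
(> = start, * = accepting)

start=A; accept=E; A-p>A; A-q>B; B-p>B; B-q>C; C-p>C; C-q>D; D-p>D; D-q>E; E-p>E; E-q>A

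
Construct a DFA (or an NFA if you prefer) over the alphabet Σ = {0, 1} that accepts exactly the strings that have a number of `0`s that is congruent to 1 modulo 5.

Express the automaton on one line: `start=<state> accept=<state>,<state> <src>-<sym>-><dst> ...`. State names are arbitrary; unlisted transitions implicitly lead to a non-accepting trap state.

start=q0 accept=q1 q0-0->q1 q0-1->q0 q1-0->q2 q1-1->q1 q2-0->q3 q2-1->q2 q3-0->q4 q3-1->q3 q4-0->q0 q4-1->q4

The only thing that matters is how many `0`s have appeared, reduced mod 5. Use one state per residue: q0 for 0, …, q4 for 4. Reading `0` moves to the next residue; anything else stays put. q1 is accepting.
5 states suffice.
        0   1  
>  q0   q1  q0 
 * q1   q2  q1 
   q2   q3  q2 
   q3   q4  q3 
   q4   q0  q4 
(> = start, * = accepting)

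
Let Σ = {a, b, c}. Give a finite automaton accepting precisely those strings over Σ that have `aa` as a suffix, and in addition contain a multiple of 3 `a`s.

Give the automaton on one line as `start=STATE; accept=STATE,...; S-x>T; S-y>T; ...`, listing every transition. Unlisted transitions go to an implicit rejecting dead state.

Run two small machines in parallel and take their product. The first has 3 states tracking how much of the suffix `aa` has currently been matched; the second has 3 states tracking the count of `a`s modulo 3. A product state is a pair (one from each), accepting exactly when both do.
With 9 states:
        a   b   c  
>  s0   s1  s0  s0 
   s1   s2  s3  s3 
   s2   s4  s5  s5 
   s3   s6  s3  s3 
 * s4   s7  s0  s0 
   s5   s8  s5  s5 
   s6   s4  s5  s5 
   s7   s2  s3  s3 
   s8   s7  s0  s0 
(> = start, * = accepting)

start=s0; accept=s4; s0-a>s1; s0-b>s0; s0-c>s0; s1-a>s2; s1-b>s3; s1-c>s3; s2-a>s4; s2-b>s5; s2-c>s5; s3-a>s6; s3-b>s3; s3-c>s3; s4-a>s7; s4-b>s0; s4-c>s0; s5-a>s8; s5-b>s5; s5-c>s5; s6-a>s4; s6-b>s5; s6-c>s5; s7-a>s2; s7-b>s3; s7-c>s3; s8-a>s7; s8-b>s0; s8-c>s0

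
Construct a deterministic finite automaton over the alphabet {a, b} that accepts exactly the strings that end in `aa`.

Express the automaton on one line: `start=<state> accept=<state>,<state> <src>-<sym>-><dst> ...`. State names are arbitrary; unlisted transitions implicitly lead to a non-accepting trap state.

Remember how much of `aa` the current input suffix matches. State S0 means no match yet; S1 means the last symbol is `a`; S2 means the last 2 symbols are `aa`. Only S2 accepts. On a mismatch, fall back to the longest proper suffix that is still a prefix of `aa`.
3 states suffice.
        a   b  
>  S0   S1  S0 
   S1   S2  S0 
 * S2   S2  S0 
(> = start, * = accepting)

start=S0 accept=S2 S0-a->S1 S0-b->S0 S1-a->S2 S1-b->S0 S2-a->S2 S2-b->S0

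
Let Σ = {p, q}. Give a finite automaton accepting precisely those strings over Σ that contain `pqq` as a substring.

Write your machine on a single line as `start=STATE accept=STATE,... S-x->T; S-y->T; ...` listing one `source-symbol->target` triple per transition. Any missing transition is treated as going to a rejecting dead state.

States A..C record the length of the longest prefix of `pqq` that matches the current input suffix. Reaching D means `pqq` has been seen, and we stay there forever. Accept from D.
4 states suffice.
       p  q 
>  A   B  A 
   B   B  C 
   C   B  D 
 * D   D  D 
(> = start, * = accepting)

start=A; accept=D; A-p->B; A-q->A; B-p->B; B-q->C; C-p->B; C-q->D; D-p->D; D-q->D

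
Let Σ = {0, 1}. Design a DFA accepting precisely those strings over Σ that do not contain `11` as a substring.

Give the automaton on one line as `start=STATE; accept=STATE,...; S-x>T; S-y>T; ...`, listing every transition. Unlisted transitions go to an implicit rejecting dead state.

start=q0; accept=q0,q1; q0-0>q0; q0-1>q1; q1-0>q0; q1-1>q2; q2-0>q2; q2-1>q2

This is the complement of 'contains `11`'. Use the same substring-matching states — q0 through q2 holding how much of `11` has just been matched — but flip the accepting set: everything except the trap q2 accepts.
3 states suffice.
        0   1  
>* q0   q0  q1 
 * q1   q0  q2 
   q2   q2  q2 
(> = start, * = accepting)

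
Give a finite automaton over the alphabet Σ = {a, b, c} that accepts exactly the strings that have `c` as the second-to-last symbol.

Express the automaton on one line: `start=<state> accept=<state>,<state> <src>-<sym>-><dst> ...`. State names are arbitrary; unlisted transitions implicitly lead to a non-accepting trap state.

Because acceptance depends on a position counted from the end, the machine has to buffer the most recent 2 symbols. Make each state the string of the last up-to-2 symbols read; on input `x` shift the window left and append `x`. Accept when the buffered window has length 2 and begins with `c`.
13 states suffice.
          a    b    c  
>  q0     q1   q2   q3 
   q1     q4   q5   q6 
   q2     q7   q8   q9 
   q3    q10  q11  q12 
   q4     q4   q5   q6 
   q5     q7   q8   q9 
   q6    q10  q11  q12 
   q7     q4   q5   q6 
   q8     q7   q8   q9 
   q9    q10  q11  q12 
 * q10    q4   q5   q6 
 * q11    q7   q8   q9 
 * q12   q10  q11  q12 
(> = start, * = accepting)

start=q0 accept=q10,q11,q12 q0-a->q1 q0-b->q2 q0-c->q3 q1-a->q4 q1-b->q5 q1-c->q6 q2-a->q7 q2-b->q8 q2-c->q9 q3-a->q10 q3-b->q11 q3-c->q12 q4-a->q4 q4-b->q5 q4-c->q6 q5-a->q7 q5-b->q8 q5-c->q9 q6-a->q10 q6-b->q11 q6-c->q12 q7-a->q4 q7-b->q5 q7-c->q6 q8-a->q7 q8-b->q8 q8-c->q9 q9-a->q10 q9-b->q11 q9-c->q12 q10-a->q4 q10-b->q5 q10-c->q6 q11-a->q7 q11-b->q8 q11-c->q9 q12-a->q10 q12-b->q11 q12-c->q12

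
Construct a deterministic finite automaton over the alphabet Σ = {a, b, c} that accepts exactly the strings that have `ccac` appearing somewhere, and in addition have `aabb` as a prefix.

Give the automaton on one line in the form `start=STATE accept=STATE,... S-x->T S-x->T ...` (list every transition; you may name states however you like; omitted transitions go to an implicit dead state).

start=S0 accept=S9 S0-a->S1 S0-b->S2 S0-c->S2 S1-a->S3 S1-b->S2 S1-c->S2 S2-a->S2 S2-b->S2 S2-c->S2 S3-a->S2 S3-b->S4 S3-c->S2 S4-a->S2 S4-b->S5 S4-c->S2 S5-a->S5 S5-b->S5 S5-c->S6 S6-a->S5 S6-b->S5 S6-c->S7 S7-a->S8 S7-b->S5 S7-c->S7 S8-a->S5 S8-b->S5 S8-c->S9 S9-a->S9 S9-b->S9 S9-c->S9

Run two small machines in parallel and take their product. One (5 states) tracks whether and how much of `ccac` has been seen; the other (6 states) tracks whether the input so far still matches the prefix `aabb`. Each combined state is a pair, one component from each; accept when both components accept. Equivalent product states are then merged.
        a   b   c  
>  S0   S1  S2  S2 
   S1   S3  S2  S2 
   S2   S2  S2  S2 
   S3   S2  S4  S2 
   S4   S2  S5  S2 
   S5   S5  S5  S6 
   S6   S5  S5  S7 
   S7   S8  S5  S7 
   S8   S5  S5  S9 
 * S9   S9  S9  S9 
(> = start, * = accepting)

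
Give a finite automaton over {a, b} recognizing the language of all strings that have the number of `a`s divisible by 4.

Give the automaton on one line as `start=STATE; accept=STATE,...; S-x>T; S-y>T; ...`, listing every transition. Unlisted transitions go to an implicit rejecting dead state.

start=q0; accept=q0; q0-a>q1; q0-b>q0; q1-a>q2; q1-b>q1; q2-a>q3; q2-b>q2; q3-a>q0; q3-b>q3

Keep the running count of `a`s modulo 4: each `a` advances along the cycle q0 → q1 → q2 → q3 → q0 while other symbols loop. Accept at q0.
With 4 states:
        a   b  
>* q0   q1  q0 
   q1   q2  q1 
   q2   q3  q2 
   q3   q0  q3 
(> = start, * = accepting)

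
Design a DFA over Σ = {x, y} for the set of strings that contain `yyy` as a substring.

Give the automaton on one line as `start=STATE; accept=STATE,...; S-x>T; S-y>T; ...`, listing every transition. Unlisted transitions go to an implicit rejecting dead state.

States q0..q2 record the length of the longest prefix of `yyy` that matches the current input suffix. Reaching q3 means `yyy` has been seen, and we stay there forever. Accept from q3.
A 4-state machine:
        x   y  
>  q0   q0  q1 
   q1   q0  q2 
   q2   q0  q3 
 * q3   q3  q3 
(> = start, * = accepting)

start=q0; accept=q3; q0-x>q0; q0-y>q1; q1-x>q0; q1-y>q2; q2-x>q0; q2-y>q3; q3-x>q3; q3-y>q3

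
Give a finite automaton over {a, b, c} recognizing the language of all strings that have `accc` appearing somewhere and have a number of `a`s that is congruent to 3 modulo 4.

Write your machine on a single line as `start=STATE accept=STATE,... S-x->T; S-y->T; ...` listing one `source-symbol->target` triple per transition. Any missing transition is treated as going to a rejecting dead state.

start=s0; accept=s18; s0-a->s1; s0-b->s0; s0-c->s0; s1-a->s2; s1-b->s3; s1-c->s4; s2-a->s5; s2-b->s6; s2-c->s7; s3-a->s2; s3-b->s3; s3-c->s3; s4-a->s2; s4-b->s3; s4-c->s8; s5-a->s9; s5-b->s10; s5-c->s11; s6-a->s5; s6-b->s6; s6-c->s6; s7-a->s5; s7-b->s6; s7-c->s12; s8-a->s2; s8-b->s3; s8-c->s13; s9-a->s1; s9-b->s0; s9-c->s14; s10-a->s9; s10-b->s10; s10-c->s10; s11-a->s9; s11-b->s10; s11-c->s15; s12-a->s5; s12-b->s6; s12-c->s16; s13-a->s16; s13-b->s13; s13-c->s13; s14-a->s1; s14-b->s0; s14-c->s17; s15-a->s9; s15-b->s10; s15-c->s18; s16-a->s18; s16-b->s16; s16-c->s16; s17-a->s1; s17-b->s0; s17-c->s19; s18-a->s19; s18-b->s18; s18-c->s18; s19-a->s13; s19-b->s19; s19-c->s19

Build one automaton per condition and run them in lockstep. One (5 states) tracks whether and how much of `accc` has been seen; the other (4 states) tracks the count of `a`s modulo 4. Each combined state is a pair, one component from each; accept when both components accept.
20 states suffice.
          a    b    c  
>  s0     s1   s0   s0 
   s1     s2   s3   s4 
   s2     s5   s6   s7 
   s3     s2   s3   s3 
   s4     s2   s3   s8 
   s5     s9  s10  s11 
   s6     s5   s6   s6 
   s7     s5   s6  s12 
   s8     s2   s3  s13 
   s9     s1   s0  s14 
   s10    s9  s10  s10 
   s11    s9  s10  s15 
   s12    s5   s6  s16 
   s13   s16  s13  s13 
   s14    s1   s0  s17 
   s15    s9  s10  s18 
   s16   s18  s16  s16 
   s17    s1   s0  s19 
 * s18   s19  s18  s18 
   s19   s13  s19  s19 
(> = start, * = accepting)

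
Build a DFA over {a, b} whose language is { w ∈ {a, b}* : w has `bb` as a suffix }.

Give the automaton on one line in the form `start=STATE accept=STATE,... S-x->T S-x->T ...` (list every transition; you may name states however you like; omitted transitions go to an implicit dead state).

Remember how much of `bb` the current input suffix matches. State S0 means no match yet; S1 means the last symbol is `b`; S2 means the last 2 symbols are `bb`. Only S2 accepts. On a mismatch, fall back to the longest proper suffix that is still a prefix of `bb`.
3 states suffice.
        a   b  
>  S0   S0  S1 
   S1   S0  S2 
 * S2   S0  S2 
(> = start, * = accepting)

start=S0 accept=S2 S0-a->S0 S0-b->S1 S1-a->S0 S1-b->S2 S2-a->S0 S2-b->S2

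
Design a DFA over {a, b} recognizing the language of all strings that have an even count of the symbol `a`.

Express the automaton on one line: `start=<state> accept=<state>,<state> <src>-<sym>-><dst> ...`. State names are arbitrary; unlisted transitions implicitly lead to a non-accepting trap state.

Keep the running count of `a`s modulo 2: each `a` advances along the cycle S0 → S1 → S0 while other symbols loop. Accept at S0.
A 2-state machine:
        a   b  
>* S0   S1  S0 
   S1   S0  S1 
(> = start, * = accepting)

start=S0 accept=S0 S0-a->S1 S0-b->S0 S1-a->S0 S1-b->S1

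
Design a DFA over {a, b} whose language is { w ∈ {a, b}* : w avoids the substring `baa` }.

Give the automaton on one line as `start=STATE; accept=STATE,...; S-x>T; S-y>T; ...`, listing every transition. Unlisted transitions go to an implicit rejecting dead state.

start=S0; accept=S0,S1,S2; S0-a>S0; S0-b>S1; S1-a>S2; S1-b>S1; S2-a>S3; S2-b>S1; S3-a>S3; S3-b>S3

This is the complement of 'contains `baa`'. Use the same substring-matching states — S0 through S3 holding how much of `baa` has just been matched — but flip the accepting set: everything except the trap S3 accepts.
A 4-state machine:
        a   b  
>* S0   S0  S1 
 * S1   S2  S1 
 * S2   S3  S1 
   S3   S3  S3 
(> = start, * = accepting)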